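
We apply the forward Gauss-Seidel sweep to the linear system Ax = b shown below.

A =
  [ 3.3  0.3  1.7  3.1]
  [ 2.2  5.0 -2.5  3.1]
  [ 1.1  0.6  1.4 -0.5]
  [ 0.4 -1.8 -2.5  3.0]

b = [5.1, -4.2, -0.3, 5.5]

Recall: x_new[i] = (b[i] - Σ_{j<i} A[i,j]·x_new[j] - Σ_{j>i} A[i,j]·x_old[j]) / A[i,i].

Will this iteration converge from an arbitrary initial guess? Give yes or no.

no

Diagonal D = diag(3.3, 5, 1.4, 3); L, U strict lower/upper.
Gauss-Seidel: T = -(D+L)⁻¹U, row 0 first, T[0,2] = -(1.7)/(3.3) = -0.5152; later rows by forward substitution.
  T[0,:] = [+0.0000  -0.0909  -0.5152  -0.9394]
  T[1,:] = [+0.0000  +0.0400  +0.7267  -0.2067]
  T[2,:] = [+0.0000  +0.0543  +0.0933  +1.1838]
  T[3,:] = [+0.0000  +0.0814  +0.5825  +0.9878]
moduli |λ_i(T)| = 1.5052, 0.3803, 0.0038, 0.0000.
spectral radius ρ = 1.5052; 1.5052 > 1, so it fails to converge.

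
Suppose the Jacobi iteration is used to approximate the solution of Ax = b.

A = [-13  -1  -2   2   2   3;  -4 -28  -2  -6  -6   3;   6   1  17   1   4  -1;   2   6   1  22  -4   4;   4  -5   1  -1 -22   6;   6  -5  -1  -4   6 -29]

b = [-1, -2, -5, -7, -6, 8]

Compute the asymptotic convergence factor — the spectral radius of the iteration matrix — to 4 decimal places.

Let D = diag(-13, -28, 17, 22, -22, -29); L, U the strict triangles.
Jacobi T = -D⁻¹(L+U): T[1,4] = -(-6)/(-28) = -0.2143; T[1,1] = 0.
  T[0,:] = [+0.0000 -0.0769 -0.1538 +0.1538 +0.1538 +0.2308]
  T[1,:] = [-0.1429 +0.0000 -0.0714 -0.2143 -0.2143 +0.1071]
  T[2,:] = [-0.3529 -0.0588 +0.0000 -0.0588 -0.2353 +0.0588]
  T[3,:] = [-0.0909 -0.2727 -0.0455 +0.0000 +0.1818 -0.1818]
  T[4,:] = [+0.1818 -0.2273 +0.0455 -0.0455 +0.0000 +0.2727]
  T[5,:] = [+0.2069 -0.1724 -0.0345 -0.1379 +0.2069 +0.0000]
|λ(T)| sorted: 0.5252, 0.3614, 0.3614, 0.2657, 0.1874, 0.0613.
ρ(T) = max|λ| = 0.5252; 0.5252 < 1 ⇒ converges.

0.5252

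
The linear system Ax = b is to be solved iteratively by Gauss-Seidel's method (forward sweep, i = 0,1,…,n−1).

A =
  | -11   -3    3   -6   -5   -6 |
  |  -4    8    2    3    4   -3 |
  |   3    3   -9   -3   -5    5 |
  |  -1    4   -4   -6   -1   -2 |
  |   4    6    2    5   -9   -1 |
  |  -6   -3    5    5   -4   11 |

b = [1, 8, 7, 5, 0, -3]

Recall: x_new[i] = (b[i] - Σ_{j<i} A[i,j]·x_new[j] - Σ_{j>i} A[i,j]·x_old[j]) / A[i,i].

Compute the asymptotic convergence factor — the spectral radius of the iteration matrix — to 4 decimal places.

Diagonal D = diag(-11, 8, -9, -6, -9, 11); L, U strict lower/upper.
GS T = -(D+L)⁻¹U: row 0 first, T[0,3] = -(-6)/(-11) = -0.5455; later rows by forward substitution.
  T[0,:] = [+0.0000, -0.2727, +0.2727, -0.5455, -0.4545, -0.5455]
  T[1,:] = [+0.0000, -0.1364, -0.1136, -0.6477, -0.7273, +0.1023]
  T[2,:] = [+0.0000, -0.1364, +0.0530, -0.7311, -0.9495, +0.4078]
  T[3,:] = [+0.0000, +0.0455, -0.1566, +0.1465, +0.0572, -0.4461]
  T[4,:] = [+0.0000, -0.2172, -0.0297, -0.7553, -0.8661, -0.4426]
  T[5,:] = [+0.0000, -0.2236, +0.1540, -0.4831, -0.3556, -0.4132]
|eigenvalues of T|: 1.3762, 0.5237, 0.3231, 0.0577, 0.0171, 0.0000.
ρ(T) = max|λ| = 1.3762; 1.3762 > 1, so it fails to converge.

1.3762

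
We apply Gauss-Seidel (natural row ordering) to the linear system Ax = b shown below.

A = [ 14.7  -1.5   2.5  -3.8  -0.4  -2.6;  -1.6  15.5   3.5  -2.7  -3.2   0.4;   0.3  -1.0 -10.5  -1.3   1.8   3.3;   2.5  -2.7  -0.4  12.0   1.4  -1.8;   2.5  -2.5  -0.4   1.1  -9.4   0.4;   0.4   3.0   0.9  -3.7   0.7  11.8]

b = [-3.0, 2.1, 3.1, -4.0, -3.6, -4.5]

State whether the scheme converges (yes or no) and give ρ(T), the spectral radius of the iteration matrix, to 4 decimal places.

A = D + L + U where D = diag(14.7, 15.5, -10.5, 12, -9.4, 11.8).
T_GS = -(D+L)⁻¹U: row 0 first, T[0,2] = -(2.5)/(14.7) = -0.1701; later rows by forward substitution.
  T[0,:] = [+0.0000  +0.1020  -0.1701  +0.2585  +0.0272  +0.1769]
  T[1,:] = [+0.0000  +0.0105  -0.2434  +0.2009  +0.2093  -0.0075]
  T[2,:] = [+0.0000  +0.0019  +0.0183  -0.1356  +0.1523  +0.3201]
  T[3,:] = [+0.0000  -0.0188  -0.0187  -0.0132  -0.0702  +0.1221]
  T[4,:] = [+0.0000  +0.0221  +0.0165  +0.0196  -0.0631  +0.0923]
  T[5,:] = [+0.0000  -0.0135  +0.0594  -0.0548  -0.0840  +0.0043]
|roots of det(T-λI)|: 0.1609, 0.1229, 0.0973, 0.0973, 0.0026, 0.0000.
ρ = 0.1609; 0.1609 < 1 ⇒ converges.

yes, ρ = 0.1609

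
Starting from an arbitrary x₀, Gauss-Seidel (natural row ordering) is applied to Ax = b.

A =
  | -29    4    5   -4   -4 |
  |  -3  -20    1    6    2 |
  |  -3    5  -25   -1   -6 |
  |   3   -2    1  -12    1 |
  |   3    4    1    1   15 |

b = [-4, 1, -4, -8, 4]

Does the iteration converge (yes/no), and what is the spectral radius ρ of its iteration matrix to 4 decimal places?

Write A = D+L+U with D = diag(-29, -20, -25, -12, 15).
GS T = -(D+L)⁻¹U: row 0 first, T[0,2] = -(5)/(-29) = +0.1724; later rows by forward substitution.
  T[0,:] = [+0.0000  +0.1379  +0.1724  -0.1379  -0.1379]
  T[1,:] = [+0.0000  -0.0207  +0.0241  +0.3207  +0.1207]
  T[2,:] = [+0.0000  -0.0207  -0.0159  +0.0407  -0.1993]
  T[3,:] = [+0.0000  +0.0362  +0.0378  -0.0845  +0.0121]
  T[4,:] = [+0.0000  -0.0231  -0.0424  -0.0550  +0.0079]
|eigenvalues of T|: 0.1768, 0.1039, 0.0327, 0.0077, 0.0000.
ρ = 0.1768; 0.1768 < 1, so it converges for any x₀.

yes, ρ = 0.1768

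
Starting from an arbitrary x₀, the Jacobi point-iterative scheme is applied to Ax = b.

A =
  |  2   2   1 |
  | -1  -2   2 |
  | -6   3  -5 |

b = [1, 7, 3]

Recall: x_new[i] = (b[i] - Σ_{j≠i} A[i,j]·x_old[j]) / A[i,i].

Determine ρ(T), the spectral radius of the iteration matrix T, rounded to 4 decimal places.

1.5956

Split A = D + L + U, D = diag(2, -2, -5).
T_J = -D⁻¹(L+U): T[2,1] = -(3)/(-5) = +0.6000; T[2,2] = 0.
  T[0,:] = [+0.0000, -1.0000, -0.5000]
  T[1,:] = [-0.5000, +0.0000, +1.0000]
  T[2,:] = [-1.2000, +0.6000, +0.0000]
eigenvalue magnitudes: 1.5956, 0.9198, 0.9198.
spectral radius ρ = 1.5956; 1.5956 > 1: divergent.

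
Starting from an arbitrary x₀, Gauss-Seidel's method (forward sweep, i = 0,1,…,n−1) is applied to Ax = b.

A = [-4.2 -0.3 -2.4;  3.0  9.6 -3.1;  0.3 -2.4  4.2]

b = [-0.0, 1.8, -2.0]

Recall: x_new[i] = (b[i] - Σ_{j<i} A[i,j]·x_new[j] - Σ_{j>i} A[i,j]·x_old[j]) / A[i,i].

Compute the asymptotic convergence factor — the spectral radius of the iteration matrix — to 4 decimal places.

Diagonal D = diag(-4.2, 9.6, 4.2); L, U strict lower/upper.
T_GS = -(D+L)⁻¹U: row 0 first, T[0,1] = -(-0.3)/(-4.2) = -0.0714; later rows by forward substitution.
  T[0,:] = [+0.0000, -0.0714, -0.5714]
  T[1,:] = [+0.0000, +0.0223, +0.5015]
  T[2,:] = [+0.0000, +0.0179, +0.3274]
|roots of det(T-λI)|: 0.3544, 0.0046, 0.0000.
ρ(T) = max|λ| = 0.3544; 0.3544 < 1: convergent.

0.3544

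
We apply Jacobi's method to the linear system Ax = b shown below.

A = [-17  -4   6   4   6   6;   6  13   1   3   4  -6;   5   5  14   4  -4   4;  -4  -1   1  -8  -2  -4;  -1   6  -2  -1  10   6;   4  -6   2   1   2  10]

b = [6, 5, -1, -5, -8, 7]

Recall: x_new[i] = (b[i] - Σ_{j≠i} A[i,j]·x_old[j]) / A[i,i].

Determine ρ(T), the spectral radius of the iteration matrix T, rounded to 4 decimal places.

1.1612

Write A = D+L+U with D = diag(-17, 13, 14, -8, 10, 10).
Jacobi: T = -D⁻¹(L+U), T[2,4] = -(-4)/(14) = +0.2857; T[2,2] = 0.
  T[0,:] = [+0.0000, -0.2353, +0.3529, +0.2353, +0.3529, +0.3529]
  T[1,:] = [-0.4615, +0.0000, -0.0769, -0.2308, -0.3077, +0.4615]
  T[2,:] = [-0.3571, -0.3571, +0.0000, -0.2857, +0.2857, -0.2857]
  T[3,:] = [-0.5000, -0.1250, +0.1250, +0.0000, -0.2500, -0.5000]
  T[4,:] = [+0.1000, -0.6000, +0.2000, +0.1000, +0.0000, -0.6000]
  T[5,:] = [-0.4000, +0.6000, -0.2000, -0.1000, -0.2000, +0.0000]
|roots of det(T-λI)|: 1.1612, 0.6545, 0.6545, 0.5410, 0.1010, 0.0703.
ρ = 1.1612; 1.1612 > 1, so it fails to converge.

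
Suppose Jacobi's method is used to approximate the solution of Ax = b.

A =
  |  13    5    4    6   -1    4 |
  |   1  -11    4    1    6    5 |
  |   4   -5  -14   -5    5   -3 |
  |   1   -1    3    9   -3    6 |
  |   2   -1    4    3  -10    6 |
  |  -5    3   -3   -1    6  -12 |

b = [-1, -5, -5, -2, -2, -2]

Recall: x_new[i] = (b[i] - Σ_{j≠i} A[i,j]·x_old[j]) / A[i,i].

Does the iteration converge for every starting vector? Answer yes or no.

no

Write A = D+L+U with D = diag(13, -11, -14, 9, -10, -12).
Jacobi: T = -D⁻¹(L+U), T[1,2] = -(4)/(-11) = +0.3636; T[1,1] = 0.
  T[0,:] = [+0.0000 -0.3846 -0.3077 -0.4615 +0.0769 -0.3077]
  T[1,:] = [+0.0909 +0.0000 +0.3636 +0.0909 +0.5455 +0.4545]
  T[2,:] = [+0.2857 -0.3571 +0.0000 -0.3571 +0.3571 -0.2143]
  T[3,:] = [-0.1111 +0.1111 -0.3333 +0.0000 +0.3333 -0.6667]
  T[4,:] = [+0.2000 -0.1000 +0.4000 +0.3000 +0.0000 +0.6000]
  T[5,:] = [-0.4167 +0.2500 -0.2500 -0.0833 +0.5000 +0.0000]
moduli |λ_i(T)| = 1.2054, 0.5467, 0.4707, 0.4707, 0.2891, 0.0433.
spectral radius ρ = 1.2054; 1.2054 > 1 ⇒ diverges.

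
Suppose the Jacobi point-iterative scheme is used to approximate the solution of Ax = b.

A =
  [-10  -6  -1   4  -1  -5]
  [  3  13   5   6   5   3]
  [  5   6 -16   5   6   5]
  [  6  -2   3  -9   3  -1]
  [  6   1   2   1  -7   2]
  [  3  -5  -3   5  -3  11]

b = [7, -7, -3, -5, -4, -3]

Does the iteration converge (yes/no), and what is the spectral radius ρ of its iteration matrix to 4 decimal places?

Diagonal D = diag(-10, 13, -16, -9, -7, 11); L, U strict lower/upper.
T_J = -D⁻¹(L+U): T[5,0] = -(3)/(11) = -0.2727; T[5,5] = 0.
  T[0,:] = [+0.0000  -0.6000  -0.1000  +0.4000  -0.1000  -0.5000]
  T[1,:] = [-0.2308  +0.0000  -0.3846  -0.4615  -0.3846  -0.2308]
  T[2,:] = [+0.3125  +0.3750  +0.0000  +0.3125  +0.3750  +0.3125]
  T[3,:] = [+0.6667  -0.2222  +0.3333  +0.0000  +0.3333  -0.1111]
  T[4,:] = [+0.8571  +0.1429  +0.2857  +0.1429  +0.0000  +0.2857]
  T[5,:] = [-0.2727  +0.4545  +0.2727  -0.4545  +0.2727  +0.0000]
eigenvalue magnitudes: 1.1712, 0.6429, 0.5779, 0.5779, 0.4195, 0.2690.
ρ = 1.1712; 1.1712 > 1 ⇒ diverges.

no, ρ = 1.1712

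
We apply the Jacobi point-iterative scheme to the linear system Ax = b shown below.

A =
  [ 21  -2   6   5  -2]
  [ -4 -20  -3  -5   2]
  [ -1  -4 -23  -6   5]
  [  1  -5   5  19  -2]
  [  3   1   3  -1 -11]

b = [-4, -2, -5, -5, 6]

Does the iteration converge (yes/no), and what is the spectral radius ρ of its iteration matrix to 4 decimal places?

yes, ρ = 0.5070

A = D + L + U where D = diag(21, -20, -23, 19, -11).
Jacobi T = -D⁻¹(L+U): T[1,4] = -(2)/(-20) = +0.1000; T[1,1] = 0.
  T[0,:] = [+0.0000, +0.0952, -0.2857, -0.2381, +0.0952]
  T[1,:] = [-0.2000, +0.0000, -0.1500, -0.2500, +0.1000]
  T[2,:] = [-0.0435, -0.1739, +0.0000, -0.2609, +0.2174]
  T[3,:] = [-0.0526, +0.2632, -0.2632, +0.0000, +0.1053]
  T[4,:] = [+0.2727, +0.0909, +0.2727, -0.0909, +0.0000]
|eigenvalues of T|: 0.5070, 0.2368, 0.2368, 0.2239, 0.2239.
ρ = 0.5070; 0.5070 < 1 ⇒ converges.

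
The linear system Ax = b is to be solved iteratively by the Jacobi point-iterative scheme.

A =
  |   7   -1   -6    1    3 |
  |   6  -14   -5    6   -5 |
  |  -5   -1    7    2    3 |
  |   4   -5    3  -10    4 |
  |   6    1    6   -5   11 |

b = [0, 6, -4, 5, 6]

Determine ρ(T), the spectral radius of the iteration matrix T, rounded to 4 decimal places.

1.1968

A = D + L + U where D = diag(7, -14, 7, -10, 11).
Jacobi T = -D⁻¹(L+U): T[4,3] = -(-5)/(11) = +0.4545; T[4,4] = 0.
  T[0,:] = [+0.0000  +0.1429  +0.8571  -0.1429  -0.4286]
  T[1,:] = [+0.4286  +0.0000  -0.3571  +0.4286  -0.3571]
  T[2,:] = [+0.7143  +0.1429  +0.0000  -0.2857  -0.4286]
  T[3,:] = [+0.4000  -0.5000  +0.3000  +0.0000  +0.4000]
  T[4,:] = [-0.5455  -0.0909  -0.5455  +0.4545  +0.0000]
|eigenvalues of T|: 1.1968, 0.8269, 0.4339, 0.4339, 0.3928.
spectral radius ρ = 1.1968; 1.1968 > 1, so it fails to converge.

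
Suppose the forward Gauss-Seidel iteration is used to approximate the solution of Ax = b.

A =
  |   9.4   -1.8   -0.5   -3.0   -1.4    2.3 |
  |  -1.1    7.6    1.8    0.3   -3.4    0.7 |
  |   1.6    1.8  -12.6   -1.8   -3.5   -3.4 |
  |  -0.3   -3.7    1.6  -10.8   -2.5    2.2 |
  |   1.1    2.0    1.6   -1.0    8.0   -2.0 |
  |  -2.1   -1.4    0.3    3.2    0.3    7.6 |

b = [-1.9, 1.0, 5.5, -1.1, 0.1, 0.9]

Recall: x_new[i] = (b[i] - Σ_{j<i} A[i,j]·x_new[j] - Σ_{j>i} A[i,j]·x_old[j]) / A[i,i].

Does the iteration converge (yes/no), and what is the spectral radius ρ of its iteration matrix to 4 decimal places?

Let D = diag(9.4, 7.6, -12.6, -10.8, 8, 7.6); L, U the strict triangles.
T_GS = -(D+L)⁻¹U: row 0 first, T[0,1] = -(-1.8)/(9.4) = +0.1915; later rows by forward substitution.
  T[0,:] = [+0.0000 +0.1915 +0.0532 +0.3191 +0.1489 -0.2447]
  T[1,:] = [+0.0000 +0.0277 -0.2291 +0.0067 +0.4689 -0.1275]
  T[2,:] = [+0.0000 +0.0283 -0.0260 -0.1014 -0.1919 -0.3191]
  T[3,:] = [+0.0000 -0.0106 +0.0732 -0.0262 -0.4247 +0.2069]
  T[4,:] = [+0.0000 -0.0402 +0.0643 -0.0286 -0.1524 +0.4052]
  T[5,:] = [+0.0000 +0.0630 -0.0598 +0.1056 +0.3199 -0.1816]
moduli |λ_i(T)| = 0.5537, 0.1933, 0.1288, 0.1288, 0.0583, 0.0000.
spectral radius ρ = 0.5537; 0.5537 < 1: convergent.

yes, ρ = 0.5537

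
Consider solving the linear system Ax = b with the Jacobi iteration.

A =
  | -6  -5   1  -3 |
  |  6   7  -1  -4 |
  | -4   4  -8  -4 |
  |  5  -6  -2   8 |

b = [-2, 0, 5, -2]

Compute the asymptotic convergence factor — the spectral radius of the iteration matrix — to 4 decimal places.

Split A = D + L + U, D = diag(-6, 7, -8, 8).
Jacobi T = -D⁻¹(L+U): T[0,2] = -(1)/(-6) = +0.1667; T[0,0] = 0.
  T[0,:] = [+0.0000 -0.8333 +0.1667 -0.5000]
  T[1,:] = [-0.8571 +0.0000 +0.1429 +0.5714]
  T[2,:] = [-0.5000 +0.5000 +0.0000 -0.5000]
  T[3,:] = [-0.6250 +0.7500 +0.2500 +0.0000]
eigenvalue magnitudes: 1.4011, 0.8797, 0.4312, 0.4312.
ρ = 1.4011; 1.4011 > 1: divergent.

1.4011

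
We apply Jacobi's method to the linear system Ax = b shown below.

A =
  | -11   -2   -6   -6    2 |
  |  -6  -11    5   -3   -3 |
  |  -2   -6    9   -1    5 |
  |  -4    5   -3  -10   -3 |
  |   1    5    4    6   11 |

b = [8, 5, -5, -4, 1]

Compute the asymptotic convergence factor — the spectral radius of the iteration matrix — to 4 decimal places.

1.1326

Split A = D + L + U, D = diag(-11, -11, 9, -10, 11).
Jacobi: T = -D⁻¹(L+U), T[2,0] = -(-2)/(9) = +0.2222; T[2,2] = 0.
  T[0,:] = [+0.0000  -0.1818  -0.5455  -0.5455  +0.1818]
  T[1,:] = [-0.5455  +0.0000  +0.4545  -0.2727  -0.2727]
  T[2,:] = [+0.2222  +0.6667  +0.0000  +0.1111  -0.5556]
  T[3,:] = [-0.4000  +0.5000  -0.3000  +0.0000  -0.3000]
  T[4,:] = [-0.0909  -0.4545  -0.3636  -0.5455  +0.0000]
moduli |λ_i(T)| = 1.1326, 0.6966, 0.6966, 0.4084, 0.2951.
ρ = 1.1326; 1.1326 > 1: divergent.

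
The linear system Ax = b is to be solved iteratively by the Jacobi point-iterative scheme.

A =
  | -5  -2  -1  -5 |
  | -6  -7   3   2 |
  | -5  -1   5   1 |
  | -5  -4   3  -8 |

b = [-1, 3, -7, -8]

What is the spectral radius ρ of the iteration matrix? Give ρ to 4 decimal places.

1.2043

Write A = D+L+U with D = diag(-5, -7, 5, -8).
T_J = -D⁻¹(L+U): T[3,1] = -(-4)/(-8) = -0.5000; T[3,3] = 0.
  T[0,:] = [+0.0000  -0.4000  -0.2000  -1.0000]
  T[1,:] = [-0.8571  +0.0000  +0.4286  +0.2857]
  T[2,:] = [+1.0000  +0.2000  +0.0000  -0.2000]
  T[3,:] = [-0.6250  -0.5000  +0.3750  +0.0000]
|eigenvalues of T|: 1.2043, 0.7507, 0.7507, 0.2684.
ρ = 1.2043; 1.2043 > 1, so it fails to converge.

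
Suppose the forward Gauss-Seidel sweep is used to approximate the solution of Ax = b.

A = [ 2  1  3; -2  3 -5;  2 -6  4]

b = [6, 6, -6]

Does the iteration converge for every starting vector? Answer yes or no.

Diagonal D = diag(2, 3, 4); L, U strict lower/upper.
GS T = -(D+L)⁻¹U: row 0 first, T[0,2] = -(3)/(2) = -1.5000; later rows by forward substitution.
  T[0,:] = [+0.0000, -0.5000, -1.5000]
  T[1,:] = [+0.0000, -0.3333, +0.6667]
  T[2,:] = [+0.0000, -0.2500, +1.7500]
moduli |λ_i(T)| = 1.6667, 0.2500, 0.0000.
spectral radius ρ = 1.6667; 1.6667 > 1: divergent.

no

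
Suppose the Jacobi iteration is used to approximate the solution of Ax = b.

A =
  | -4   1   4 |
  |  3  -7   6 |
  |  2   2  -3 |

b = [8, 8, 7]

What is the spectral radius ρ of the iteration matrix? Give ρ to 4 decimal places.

Write A = D+L+U with D = diag(-4, -7, -3).
T_J = -D⁻¹(L+U): T[0,1] = -(1)/(-4) = +0.2500; T[0,0] = 0.
  T[0,:] = [+0.0000 +0.2500 +1.0000]
  T[1,:] = [+0.4286 +0.0000 +0.8571]
  T[2,:] = [+0.6667 +0.6667 +0.0000]
moduli |λ_i(T)| = 1.2947, 0.9441, 0.3506.
ρ = 1.2947; 1.2947 > 1 ⇒ diverges.

1.2947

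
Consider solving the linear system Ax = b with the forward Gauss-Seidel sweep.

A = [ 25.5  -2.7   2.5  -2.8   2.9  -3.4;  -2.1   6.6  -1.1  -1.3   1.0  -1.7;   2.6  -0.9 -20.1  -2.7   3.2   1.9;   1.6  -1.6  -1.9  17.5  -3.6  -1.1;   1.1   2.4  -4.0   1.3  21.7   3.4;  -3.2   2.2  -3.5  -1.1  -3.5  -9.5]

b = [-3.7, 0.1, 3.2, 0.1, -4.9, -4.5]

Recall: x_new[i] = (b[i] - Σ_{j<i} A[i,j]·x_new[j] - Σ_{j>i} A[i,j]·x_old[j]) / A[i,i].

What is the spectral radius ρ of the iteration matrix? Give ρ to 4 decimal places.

0.2073

Let D = diag(25.5, 6.6, -20.1, 17.5, 21.7, -9.5); L, U the strict triangles.
T_GS = -(D+L)⁻¹U: row 0 first, T[0,2] = -(2.5)/(25.5) = -0.0980; later rows by forward substitution.
  T[0,:] = [+0.0000, +0.1059, -0.0980, +0.1098, -0.1137, +0.1333]
  T[1,:] = [+0.0000, +0.0337, +0.1355, +0.2319, -0.1877, +0.3000]
  T[2,:] = [+0.0000, +0.0122, -0.0187, -0.1305, +0.1529, +0.0983]
  T[3,:] = [+0.0000, -0.0053, +0.0193, -0.0030, +0.2156, +0.0888]
  T[4,:] = [+0.0000, -0.0065, -0.0146, -0.0551, +0.0418, -0.1838]
  T[5,:] = [+0.0000, -0.0293, +0.0745, +0.0854, -0.1018, +0.0458]
|eigenvalues of T|: 0.2073, 0.1705, 0.1705, 0.0653, 0.0653, 0.0000.
spectral radius ρ = 0.2073; 0.2073 < 1, so it converges for any x₀.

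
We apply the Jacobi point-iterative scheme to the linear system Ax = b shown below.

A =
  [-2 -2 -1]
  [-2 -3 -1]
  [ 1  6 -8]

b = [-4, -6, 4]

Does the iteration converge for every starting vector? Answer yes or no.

Diagonal D = diag(-2, -3, -8); L, U strict lower/upper.
Jacobi T = -D⁻¹(L+U): T[0,1] = -(-2)/(-2) = -1.0000; T[0,0] = 0.
  T[0,:] = [+0.0000, -1.0000, -0.5000]
  T[1,:] = [-0.6667, +0.0000, -0.3333]
  T[2,:] = [+0.1250, +0.7500, +0.0000]
|roots of det(T-λI)|: 0.8380, 0.5900, 0.5900.
ρ(T) = max|λ| = 0.8380; 0.8380 < 1, so it converges for any x₀.

yes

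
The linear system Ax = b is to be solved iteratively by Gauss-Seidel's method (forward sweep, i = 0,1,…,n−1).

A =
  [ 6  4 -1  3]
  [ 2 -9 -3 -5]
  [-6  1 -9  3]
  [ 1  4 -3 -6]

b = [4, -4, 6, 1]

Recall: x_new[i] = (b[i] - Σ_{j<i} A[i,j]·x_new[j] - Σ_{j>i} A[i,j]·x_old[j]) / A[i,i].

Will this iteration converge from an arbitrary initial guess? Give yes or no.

yes

A = D + L + U where D = diag(6, -9, -9, -6).
T_GS = -(D+L)⁻¹U: row 0 first, T[0,2] = -(-1)/(6) = +0.1667; later rows by forward substitution.
  T[0,:] = [+0.0000  -0.6667  +0.1667  -0.5000]
  T[1,:] = [+0.0000  -0.1481  -0.2963  -0.6667]
  T[2,:] = [+0.0000  +0.4280  -0.1440  +0.5926]
  T[3,:] = [+0.0000  -0.4239  -0.0977  -0.8241]
moduli |λ_i(T)| = 0.9240, 0.2464, 0.0542, 0.0000.
spectral radius ρ = 0.9240; 0.9240 < 1, so it converges for any x₀.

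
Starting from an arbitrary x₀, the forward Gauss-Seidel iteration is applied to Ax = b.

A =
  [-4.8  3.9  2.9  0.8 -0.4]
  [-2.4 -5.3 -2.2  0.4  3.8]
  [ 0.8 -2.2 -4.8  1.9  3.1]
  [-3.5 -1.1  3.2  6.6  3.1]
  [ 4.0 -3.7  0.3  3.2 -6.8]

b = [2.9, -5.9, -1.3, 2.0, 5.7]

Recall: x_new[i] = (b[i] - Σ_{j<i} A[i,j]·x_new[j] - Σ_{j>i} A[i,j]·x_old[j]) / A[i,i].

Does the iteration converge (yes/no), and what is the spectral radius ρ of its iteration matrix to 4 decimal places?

no, ρ = 1.4192

Split A = D + L + U, D = diag(-4.8, -5.3, -4.8, 6.6, -6.8).
Gauss-Seidel: T = -(D+L)⁻¹U, row 0 first, T[0,1] = -(3.9)/(-4.8) = +0.8125; later rows by forward substitution.
  T[0,:] = [+0.0000 +0.8125 +0.6042 +0.1667 -0.0833]
  T[1,:] = [+0.0000 -0.3679 -0.6887 -0.0000 +0.7547]
  T[2,:] = [+0.0000 +0.3040 +0.4163 +0.4236 +0.2860]
  T[3,:] = [+0.0000 +0.2221 +0.0038 -0.1170 -0.5268]
  T[4,:] = [+0.0000 +0.7961 +0.7502 +0.0617 -0.6950]
|roots of det(T-λI)|: 1.4192, 0.4077, 0.4077, 0.1564, 0.0000.
ρ = 1.4192; 1.4192 > 1: divergent.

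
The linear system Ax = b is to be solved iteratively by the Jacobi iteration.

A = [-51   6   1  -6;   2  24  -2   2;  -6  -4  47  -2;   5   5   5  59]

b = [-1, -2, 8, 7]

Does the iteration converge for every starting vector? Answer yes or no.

yes

Let D = diag(-51, 24, 47, 59); L, U the strict triangles.
Jacobi: T = -D⁻¹(L+U), T[2,1] = -(-4)/(47) = +0.0851; T[2,2] = 0.
  T[0,:] = [+0.0000, +0.1176, +0.0196, -0.1176]
  T[1,:] = [-0.0833, +0.0000, +0.0833, -0.0833]
  T[2,:] = [+0.1277, +0.0851, +0.0000, +0.0426]
  T[3,:] = [-0.0847, -0.0847, -0.0847, +0.0000]
eigenvalue magnitudes: 0.1693, 0.1243, 0.1243, 0.0000.
ρ(T) = max|λ| = 0.1693; 0.1693 < 1: convergent.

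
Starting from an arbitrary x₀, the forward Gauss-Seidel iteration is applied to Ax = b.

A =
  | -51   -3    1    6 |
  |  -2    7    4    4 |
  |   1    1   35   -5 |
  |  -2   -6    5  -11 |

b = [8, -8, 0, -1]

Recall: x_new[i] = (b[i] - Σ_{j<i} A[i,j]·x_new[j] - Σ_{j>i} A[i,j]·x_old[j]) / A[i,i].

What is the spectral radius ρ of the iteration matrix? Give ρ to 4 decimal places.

0.4228

Write A = D+L+U with D = diag(-51, 7, 35, -11).
Gauss-Seidel: T = -(D+L)⁻¹U, row 0 first, T[0,3] = -(6)/(-51) = +0.1176; later rows by forward substitution.
  T[0,:] = [+0.0000  -0.0588  +0.0196  +0.1176]
  T[1,:] = [+0.0000  -0.0168  -0.5658  -0.5378]
  T[2,:] = [+0.0000  +0.0022  +0.0156  +0.1549]
  T[3,:] = [+0.0000  +0.0208  +0.3122  +0.3424]
|roots of det(T-λI)|: 0.4228, 0.1019, 0.0203, 0.0000.
ρ = 0.4228; 0.4228 < 1: convergent.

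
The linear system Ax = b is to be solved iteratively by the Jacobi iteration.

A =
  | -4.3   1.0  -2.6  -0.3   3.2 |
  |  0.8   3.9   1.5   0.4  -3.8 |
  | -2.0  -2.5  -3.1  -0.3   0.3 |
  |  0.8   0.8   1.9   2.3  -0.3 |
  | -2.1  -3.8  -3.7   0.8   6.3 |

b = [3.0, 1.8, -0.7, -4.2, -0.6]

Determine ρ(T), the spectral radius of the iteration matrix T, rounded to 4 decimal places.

Split A = D + L + U, D = diag(-4.3, 3.9, -3.1, 2.3, 6.3).
Jacobi: T = -D⁻¹(L+U), T[1,4] = -(-3.8)/(3.9) = +0.9744; T[1,1] = 0.
  T[0,:] = [+0.0000 +0.2326 -0.6047 -0.0698 +0.7442]
  T[1,:] = [-0.2051 +0.0000 -0.3846 -0.1026 +0.9744]
  T[2,:] = [-0.6452 -0.8065 +0.0000 -0.0968 +0.0968]
  T[3,:] = [-0.3478 -0.3478 -0.8261 +0.0000 +0.1304]
  T[4,:] = [+0.3333 +0.6032 +0.5873 -0.1270 +0.0000]
|eigenvalues of T|: 1.4841, 0.8820, 0.8820, 0.1658, 0.0181.
spectral radius ρ = 1.4841; 1.4841 > 1, so it fails to converge.

1.4841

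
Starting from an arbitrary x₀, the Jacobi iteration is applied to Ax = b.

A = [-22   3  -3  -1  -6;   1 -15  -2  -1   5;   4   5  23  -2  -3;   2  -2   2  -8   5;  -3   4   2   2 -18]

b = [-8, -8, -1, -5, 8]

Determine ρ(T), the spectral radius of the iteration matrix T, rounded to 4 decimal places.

0.5304

Diagonal D = diag(-22, -15, 23, -8, -18); L, U strict lower/upper.
T_J = -D⁻¹(L+U): T[2,3] = -(-2)/(23) = +0.0870; T[2,2] = 0.
  T[0,:] = [+0.0000  +0.1364  -0.1364  -0.0455  -0.2727]
  T[1,:] = [+0.0667  +0.0000  -0.1333  -0.0667  +0.3333]
  T[2,:] = [-0.1739  -0.2174  +0.0000  +0.0870  +0.1304]
  T[3,:] = [+0.2500  -0.2500  +0.2500  +0.0000  +0.6250]
  T[4,:] = [-0.1667  +0.2222  +0.1111  +0.1111  +0.0000]
|λ(T)| sorted: 0.5304, 0.4364, 0.2719, 0.1964, 0.0184.
ρ = 0.5304; 0.5304 < 1, so it converges for any x₀.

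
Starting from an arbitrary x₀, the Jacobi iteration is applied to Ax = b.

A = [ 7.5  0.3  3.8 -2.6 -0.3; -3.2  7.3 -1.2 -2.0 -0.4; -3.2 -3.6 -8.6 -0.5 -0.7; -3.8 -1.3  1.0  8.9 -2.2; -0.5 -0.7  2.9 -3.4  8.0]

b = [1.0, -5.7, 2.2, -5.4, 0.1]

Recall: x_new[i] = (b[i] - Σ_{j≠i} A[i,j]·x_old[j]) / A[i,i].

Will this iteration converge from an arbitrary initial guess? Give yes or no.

yes

A = D + L + U where D = diag(7.5, 7.3, -8.6, 8.9, 8).
Jacobi T = -D⁻¹(L+U): T[2,3] = -(-0.5)/(-8.6) = -0.0581; T[2,2] = 0.
  T[0,:] = [+0.0000, -0.0400, -0.5067, +0.3467, +0.0400]
  T[1,:] = [+0.4384, +0.0000, +0.1644, +0.2740, +0.0548]
  T[2,:] = [-0.3721, -0.4186, +0.0000, -0.0581, -0.0814]
  T[3,:] = [+0.4270, +0.1461, -0.1124, +0.0000, +0.2472]
  T[4,:] = [+0.0625, +0.0875, -0.3625, +0.4250, +0.0000]
|roots of det(T-λI)|: 0.8619, 0.5238, 0.3692, 0.3692, 0.0253.
ρ = 0.8619; 0.8619 < 1, so it converges for any x₀.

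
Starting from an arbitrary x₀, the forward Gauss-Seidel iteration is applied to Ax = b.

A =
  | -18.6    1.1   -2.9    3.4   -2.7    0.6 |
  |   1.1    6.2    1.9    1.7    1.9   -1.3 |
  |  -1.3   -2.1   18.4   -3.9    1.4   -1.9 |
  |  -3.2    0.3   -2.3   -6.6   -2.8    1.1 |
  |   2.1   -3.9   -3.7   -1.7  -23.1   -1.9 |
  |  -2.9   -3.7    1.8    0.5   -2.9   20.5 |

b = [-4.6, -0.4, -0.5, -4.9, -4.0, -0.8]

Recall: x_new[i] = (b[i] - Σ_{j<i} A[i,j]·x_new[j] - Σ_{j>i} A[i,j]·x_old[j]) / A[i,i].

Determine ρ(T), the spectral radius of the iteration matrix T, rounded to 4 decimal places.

Write A = D+L+U with D = diag(-18.6, 6.2, 18.4, -6.6, -23.1, 20.5).
GS T = -(D+L)⁻¹U: row 0 first, T[0,1] = -(1.1)/(-18.6) = +0.0591; later rows by forward substitution.
  T[0,:] = [+0.0000  +0.0591  -0.1559  +0.1828  -0.1452  +0.0323]
  T[1,:] = [+0.0000  -0.0105  -0.2788  -0.3066  -0.2807  +0.2040]
  T[2,:] = [+0.0000  +0.0030  -0.0428  +0.1899  -0.1184  +0.1288]
  T[3,:] = [+0.0000  -0.0302  +0.0778  -0.1687  -0.3254  +0.1154]
  T[4,:] = [+0.0000  +0.0089  +0.0340  +0.0504  +0.0771  -0.1429]
  T[5,:] = [+0.0000  +0.0082  -0.0657  -0.0349  -0.0420  +0.0070]
moduli |λ_i(T)| = 0.2260, 0.1842, 0.1842, 0.0720, 0.0343, 0.0000.
spectral radius ρ = 0.2260; 0.2260 < 1 ⇒ converges.

0.2260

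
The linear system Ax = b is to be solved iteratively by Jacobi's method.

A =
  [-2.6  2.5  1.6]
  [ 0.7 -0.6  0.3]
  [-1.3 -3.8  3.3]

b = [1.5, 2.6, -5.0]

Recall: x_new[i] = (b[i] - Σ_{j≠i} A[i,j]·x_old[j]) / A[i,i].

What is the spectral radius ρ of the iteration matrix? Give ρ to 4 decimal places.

Diagonal D = diag(-2.6, -0.6, 3.3); L, U strict lower/upper.
Jacobi: T = -D⁻¹(L+U), T[2,0] = -(-1.3)/(3.3) = +0.3939; T[2,2] = 0.
  T[0,:] = [+0.0000 +0.9615 +0.6154]
  T[1,:] = [+1.1667 +0.0000 +0.5000]
  T[2,:] = [+0.3939 +1.1515 +0.0000]
|eigenvalues of T|: 1.6042, 0.9017, 0.7025.
ρ = 1.6042; 1.6042 > 1, so it fails to converge.

1.6042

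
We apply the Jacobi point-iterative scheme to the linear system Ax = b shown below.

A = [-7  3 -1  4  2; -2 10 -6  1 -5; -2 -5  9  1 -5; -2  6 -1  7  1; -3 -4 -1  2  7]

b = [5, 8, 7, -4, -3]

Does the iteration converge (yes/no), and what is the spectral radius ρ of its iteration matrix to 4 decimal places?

no, ρ = 1.1264

Split A = D + L + U, D = diag(-7, 10, 9, 7, 7).
T_J = -D⁻¹(L+U): T[0,2] = -(-1)/(-7) = -0.1429; T[0,0] = 0.
  T[0,:] = [+0.0000  +0.4286  -0.1429  +0.5714  +0.2857]
  T[1,:] = [+0.2000  +0.0000  +0.6000  -0.1000  +0.5000]
  T[2,:] = [+0.2222  +0.5556  +0.0000  -0.1111  +0.5556]
  T[3,:] = [+0.2857  -0.8571  +0.1429  +0.0000  -0.1429]
  T[4,:] = [+0.4286  +0.5714  +0.1429  -0.2857  +0.0000]
|λ(T)| sorted: 1.1264, 0.6883, 0.5092, 0.5092, 0.4801.
ρ(T) = max|λ| = 1.1264; 1.1264 > 1: divergent.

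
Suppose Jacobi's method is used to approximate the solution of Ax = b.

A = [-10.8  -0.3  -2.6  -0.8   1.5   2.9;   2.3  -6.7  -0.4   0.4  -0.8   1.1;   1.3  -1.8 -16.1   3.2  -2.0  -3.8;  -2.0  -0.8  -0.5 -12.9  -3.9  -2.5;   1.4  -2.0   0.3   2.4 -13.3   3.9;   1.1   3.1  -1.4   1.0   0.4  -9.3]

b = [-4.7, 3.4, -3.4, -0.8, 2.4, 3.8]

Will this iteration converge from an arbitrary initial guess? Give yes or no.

Let D = diag(-10.8, -6.7, -16.1, -12.9, -13.3, -9.3); L, U the strict triangles.
Jacobi: T = -D⁻¹(L+U), T[1,2] = -(-0.4)/(-6.7) = -0.0597; T[1,1] = 0.
  T[0,:] = [+0.0000, -0.0278, -0.2407, -0.0741, +0.1389, +0.2685]
  T[1,:] = [+0.3433, +0.0000, -0.0597, +0.0597, -0.1194, +0.1642]
  T[2,:] = [+0.0807, -0.1118, +0.0000, +0.1988, -0.1242, -0.2360]
  T[3,:] = [-0.1550, -0.0620, -0.0388, +0.0000, -0.3023, -0.1938]
  T[4,:] = [+0.1053, -0.1504, +0.0226, +0.1805, +0.0000, +0.2932]
  T[5,:] = [+0.1183, +0.3333, -0.1505, +0.1075, +0.0430, +0.0000]
|roots of det(T-λI)|: 0.5089, 0.3268, 0.3091, 0.3091, 0.2579, 0.2579.
spectral radius ρ = 0.5089; 0.5089 < 1, so it converges for any x₀.

yes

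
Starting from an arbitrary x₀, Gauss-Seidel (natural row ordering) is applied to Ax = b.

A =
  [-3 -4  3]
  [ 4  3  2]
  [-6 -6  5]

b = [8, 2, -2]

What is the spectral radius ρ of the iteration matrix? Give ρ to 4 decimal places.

Let D = diag(-3, 3, 5); L, U the strict triangles.
Gauss-Seidel: T = -(D+L)⁻¹U, row 0 first, T[0,1] = -(-4)/(-3) = -1.3333; later rows by forward substitution.
  T[0,:] = [+0.0000  -1.3333  +1.0000]
  T[1,:] = [+0.0000  +1.7778  -2.0000]
  T[2,:] = [+0.0000  +0.5333  -1.2000]
moduli |λ_i(T)| = 1.3613, 0.7835, 0.0000.
ρ = 1.3613; 1.3613 > 1, so it fails to converge.

1.3613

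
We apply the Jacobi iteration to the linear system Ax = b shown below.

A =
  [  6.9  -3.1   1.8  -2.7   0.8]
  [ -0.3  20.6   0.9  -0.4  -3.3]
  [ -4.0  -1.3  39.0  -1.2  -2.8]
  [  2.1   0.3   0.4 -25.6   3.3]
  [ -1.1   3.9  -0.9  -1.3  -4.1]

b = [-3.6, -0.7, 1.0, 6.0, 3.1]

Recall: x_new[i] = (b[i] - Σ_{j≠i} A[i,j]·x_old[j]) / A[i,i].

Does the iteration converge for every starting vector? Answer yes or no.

yes

Write A = D+L+U with D = diag(6.9, 20.6, 39, -25.6, -4.1).
Jacobi T = -D⁻¹(L+U): T[1,4] = -(-3.3)/(20.6) = +0.1602; T[1,1] = 0.
  T[0,:] = [+0.0000  +0.4493  -0.2609  +0.3913  -0.1159]
  T[1,:] = [+0.0146  +0.0000  -0.0437  +0.0194  +0.1602]
  T[2,:] = [+0.1026  +0.0333  +0.0000  +0.0308  +0.0718]
  T[3,:] = [+0.0820  +0.0117  +0.0156  +0.0000  +0.1289]
  T[4,:] = [-0.2683  +0.9512  -0.2195  -0.3171  +0.0000]
|eigenvalues of T|: 0.4294, 0.3171, 0.3171, 0.0604, 0.0604.
ρ(T) = max|λ| = 0.4294; 0.4294 < 1, so it converges for any x₀.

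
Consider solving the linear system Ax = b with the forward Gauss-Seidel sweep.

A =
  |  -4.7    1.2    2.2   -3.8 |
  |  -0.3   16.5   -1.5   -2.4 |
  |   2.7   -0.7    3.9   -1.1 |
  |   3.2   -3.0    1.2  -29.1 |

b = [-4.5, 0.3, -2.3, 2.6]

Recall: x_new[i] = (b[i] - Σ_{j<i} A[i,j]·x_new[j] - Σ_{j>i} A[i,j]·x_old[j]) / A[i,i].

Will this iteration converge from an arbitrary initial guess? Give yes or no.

Diagonal D = diag(-4.7, 16.5, 3.9, -29.1); L, U strict lower/upper.
GS T = -(D+L)⁻¹U: row 0 first, T[0,1] = -(1.2)/(-4.7) = +0.2553; later rows by forward substitution.
  T[0,:] = [+0.0000 +0.2553 +0.4681 -0.8085]
  T[1,:] = [+0.0000 +0.0046 +0.0994 +0.1308]
  T[2,:] = [+0.0000 -0.1759 -0.3062 +0.8653]
  T[3,:] = [+0.0000 +0.0203 +0.0286 -0.0667]
eigenvalue magnitudes: 0.3357, 0.0654, 0.0328, 0.0000.
ρ = 0.3357; 0.3357 < 1, so it converges for any x₀.

yes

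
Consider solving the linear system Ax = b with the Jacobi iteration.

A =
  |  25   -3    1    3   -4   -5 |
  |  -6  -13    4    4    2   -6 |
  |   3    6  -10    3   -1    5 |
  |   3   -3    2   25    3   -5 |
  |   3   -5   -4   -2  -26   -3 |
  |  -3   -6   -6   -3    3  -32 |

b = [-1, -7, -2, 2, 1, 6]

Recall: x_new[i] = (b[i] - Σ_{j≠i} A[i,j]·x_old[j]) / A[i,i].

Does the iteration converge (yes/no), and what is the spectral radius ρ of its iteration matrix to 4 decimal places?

yes, ρ = 0.5093

Write A = D+L+U with D = diag(25, -13, -10, 25, -26, -32).
Jacobi: T = -D⁻¹(L+U), T[4,3] = -(-2)/(-26) = -0.0769; T[4,4] = 0.
  T[0,:] = [+0.0000, +0.1200, -0.0400, -0.1200, +0.1600, +0.2000]
  T[1,:] = [-0.4615, +0.0000, +0.3077, +0.3077, +0.1538, -0.4615]
  T[2,:] = [+0.3000, +0.6000, +0.0000, +0.3000, -0.1000, +0.5000]
  T[3,:] = [-0.1200, +0.1200, -0.0800, +0.0000, -0.1200, +0.2000]
  T[4,:] = [+0.1154, -0.1923, -0.1538, -0.0769, +0.0000, -0.1154]
  T[5,:] = [-0.0938, -0.1875, -0.1875, -0.0938, +0.0938, +0.0000]
eigenvalue magnitudes: 0.5093, 0.3565, 0.3565, 0.2133, 0.2133, 0.1236.
ρ = 0.5093; 0.5093 < 1, so it converges for any x₀.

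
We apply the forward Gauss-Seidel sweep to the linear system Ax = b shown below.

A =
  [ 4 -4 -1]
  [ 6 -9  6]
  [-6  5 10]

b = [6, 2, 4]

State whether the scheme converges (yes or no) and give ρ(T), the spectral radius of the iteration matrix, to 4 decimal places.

yes, ρ = 0.8633

Let D = diag(4, -9, 10); L, U the strict triangles.
Gauss-Seidel: T = -(D+L)⁻¹U, row 0 first, T[0,1] = -(-4)/(4) = +1.0000; later rows by forward substitution.
  T[0,:] = [+0.0000, +1.0000, +0.2500]
  T[1,:] = [+0.0000, +0.6667, +0.8333]
  T[2,:] = [+0.0000, +0.2667, -0.2667]
|eigenvalues of T|: 0.8633, 0.4633, 0.0000.
ρ(T) = max|λ| = 0.8633; 0.8633 < 1, so it converges for any x₀.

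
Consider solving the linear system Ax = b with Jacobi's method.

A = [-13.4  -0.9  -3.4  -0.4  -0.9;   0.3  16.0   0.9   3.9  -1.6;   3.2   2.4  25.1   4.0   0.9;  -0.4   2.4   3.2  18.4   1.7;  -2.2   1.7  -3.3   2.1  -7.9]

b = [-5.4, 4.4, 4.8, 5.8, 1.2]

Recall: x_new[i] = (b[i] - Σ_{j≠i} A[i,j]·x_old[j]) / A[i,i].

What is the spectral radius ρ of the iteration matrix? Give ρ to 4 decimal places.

0.3603

Let D = diag(-13.4, 16, 25.1, 18.4, -7.9); L, U the strict triangles.
Jacobi: T = -D⁻¹(L+U), T[3,1] = -(2.4)/(18.4) = -0.1304; T[3,3] = 0.
  T[0,:] = [+0.0000 -0.0672 -0.2537 -0.0299 -0.0672]
  T[1,:] = [-0.0187 +0.0000 -0.0563 -0.2437 +0.1000]
  T[2,:] = [-0.1275 -0.0956 +0.0000 -0.1594 -0.0359]
  T[3,:] = [+0.0217 -0.1304 -0.1739 +0.0000 -0.0924]
  T[4,:] = [-0.2785 +0.2152 -0.4177 +0.2658 +0.0000]
eigenvalue magnitudes: 0.3603, 0.2340, 0.2340, 0.1505, 0.0511.
ρ(T) = max|λ| = 0.3603; 0.3603 < 1: convergent.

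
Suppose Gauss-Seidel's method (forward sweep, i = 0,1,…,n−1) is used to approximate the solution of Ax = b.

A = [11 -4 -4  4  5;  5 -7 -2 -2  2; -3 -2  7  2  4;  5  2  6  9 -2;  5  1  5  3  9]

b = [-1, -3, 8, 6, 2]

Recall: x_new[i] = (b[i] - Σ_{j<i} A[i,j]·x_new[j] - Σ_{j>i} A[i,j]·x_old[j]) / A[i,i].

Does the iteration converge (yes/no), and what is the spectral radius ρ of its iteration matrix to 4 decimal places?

no, ρ = 1.5829

Write A = D+L+U with D = diag(11, -7, 7, 9, 9).
T_GS = -(D+L)⁻¹U: row 0 first, T[0,3] = -(4)/(11) = -0.3636; later rows by forward substitution.
  T[0,:] = [+0.0000, +0.3636, +0.3636, -0.3636, -0.4545]
  T[1,:] = [+0.0000, +0.2597, -0.0260, -0.5455, -0.0390]
  T[2,:] = [+0.0000, +0.2301, +0.1484, -0.5974, -0.7774]
  T[3,:] = [+0.0000, -0.4131, -0.2952, +0.7215, +1.0016]
  T[4,:] = [+0.0000, -0.2210, -0.1832, +0.3540, +0.3548]
moduli |λ_i(T)| = 1.5829, 0.1336, 0.1336, 0.1297, 0.0000.
spectral radius ρ = 1.5829; 1.5829 > 1 ⇒ diverges.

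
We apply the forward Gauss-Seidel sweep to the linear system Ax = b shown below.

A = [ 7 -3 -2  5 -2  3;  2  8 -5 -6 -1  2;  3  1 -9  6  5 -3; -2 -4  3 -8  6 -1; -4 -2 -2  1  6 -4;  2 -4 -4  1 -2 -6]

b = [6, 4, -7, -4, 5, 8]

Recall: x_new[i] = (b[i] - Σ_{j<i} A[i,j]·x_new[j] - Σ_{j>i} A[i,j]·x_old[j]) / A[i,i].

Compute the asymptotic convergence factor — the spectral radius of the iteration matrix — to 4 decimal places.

1.2210

Diagonal D = diag(7, 8, -9, -8, 6, -6); L, U strict lower/upper.
T_GS = -(D+L)⁻¹U: row 0 first, T[0,4] = -(-2)/(7) = +0.2857; later rows by forward substitution.
  T[0,:] = [+0.0000 +0.4286 +0.2857 -0.7143 +0.2857 -0.4286]
  T[1,:] = [+0.0000 -0.1071 +0.5536 +0.9286 +0.0536 -0.1429]
  T[2,:] = [+0.0000 +0.1310 +0.1567 +0.5317 +0.6567 -0.4921]
  T[3,:] = [+0.0000 -0.0045 -0.2894 -0.0863 +0.8981 -0.1310]
  T[4,:] = [+0.0000 +0.2944 +0.4755 +0.0250 +0.2776 +0.1911]
  T[5,:] = [+0.0000 +0.0281 -0.5850 -1.2343 -0.3212 +0.1949]
moduli |λ_i(T)| = 1.2210, 0.7475, 0.5520, 0.5520, 0.1070, 0.0000.
ρ(T) = max|λ| = 1.2210; 1.2210 > 1, so it fails to converge.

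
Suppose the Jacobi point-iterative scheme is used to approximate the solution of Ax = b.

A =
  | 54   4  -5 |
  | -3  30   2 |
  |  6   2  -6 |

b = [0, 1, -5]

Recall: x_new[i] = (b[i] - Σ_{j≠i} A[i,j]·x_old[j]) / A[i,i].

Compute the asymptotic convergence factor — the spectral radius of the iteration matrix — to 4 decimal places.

0.2996

Split A = D + L + U, D = diag(54, 30, -6).
Jacobi T = -D⁻¹(L+U): T[1,0] = -(-3)/(30) = +0.1000; T[1,1] = 0.
  T[0,:] = [+0.0000  -0.0741  +0.0926]
  T[1,:] = [+0.1000  +0.0000  -0.0667]
  T[2,:] = [+1.0000  +0.3333  +0.0000]
eigenvalue magnitudes: 0.2996, 0.1637, 0.1637.
ρ = 0.2996; 0.2996 < 1 ⇒ converges.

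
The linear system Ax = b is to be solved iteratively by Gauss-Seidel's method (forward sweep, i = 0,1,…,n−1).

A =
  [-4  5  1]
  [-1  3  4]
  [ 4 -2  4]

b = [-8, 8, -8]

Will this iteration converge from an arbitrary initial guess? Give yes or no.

no

Split A = D + L + U, D = diag(-4, 3, 4).
T_GS = -(D+L)⁻¹U: row 0 first, T[0,2] = -(1)/(-4) = +0.2500; later rows by forward substitution.
  T[0,:] = [+0.0000 +1.2500 +0.2500]
  T[1,:] = [+0.0000 +0.4167 -1.2500]
  T[2,:] = [+0.0000 -1.0417 -0.8750]
moduli |λ_i(T)| = 1.5403, 1.0820, 0.0000.
spectral radius ρ = 1.5403; 1.5403 > 1 ⇒ diverges.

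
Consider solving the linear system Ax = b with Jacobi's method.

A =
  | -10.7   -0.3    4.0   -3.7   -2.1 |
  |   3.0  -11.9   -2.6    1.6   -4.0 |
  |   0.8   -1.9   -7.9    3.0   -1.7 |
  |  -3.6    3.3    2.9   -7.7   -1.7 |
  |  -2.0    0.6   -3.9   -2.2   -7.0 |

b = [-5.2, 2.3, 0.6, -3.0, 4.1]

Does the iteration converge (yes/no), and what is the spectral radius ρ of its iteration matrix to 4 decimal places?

Diagonal D = diag(-10.7, -11.9, -7.9, -7.7, -7); L, U strict lower/upper.
T_J = -D⁻¹(L+U): T[0,3] = -(-3.7)/(-10.7) = -0.3458; T[0,0] = 0.
  T[0,:] = [+0.0000, -0.0280, +0.3738, -0.3458, -0.1963]
  T[1,:] = [+0.2521, +0.0000, -0.2185, +0.1345, -0.3361]
  T[2,:] = [+0.1013, -0.2405, +0.0000, +0.3797, -0.2152]
  T[3,:] = [-0.4675, +0.4286, +0.3766, +0.0000, -0.2208]
  T[4,:] = [-0.2857, +0.0857, -0.5571, -0.3143, +0.0000]
|eigenvalues of T|: 0.8257, 0.6729, 0.4135, 0.3885, 0.3885.
ρ = 0.8257; 0.8257 < 1 ⇒ converges.

yes, ρ = 0.8257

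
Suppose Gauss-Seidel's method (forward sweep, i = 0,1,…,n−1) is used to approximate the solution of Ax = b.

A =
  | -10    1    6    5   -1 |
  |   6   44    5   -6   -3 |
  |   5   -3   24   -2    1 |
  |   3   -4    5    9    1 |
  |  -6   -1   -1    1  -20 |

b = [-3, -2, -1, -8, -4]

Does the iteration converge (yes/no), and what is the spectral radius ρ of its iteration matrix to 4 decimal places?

Split A = D + L + U, D = diag(-10, 44, 24, 9, -20).
Gauss-Seidel: T = -(D+L)⁻¹U, row 0 first, T[0,3] = -(5)/(-10) = +0.5000; later rows by forward substitution.
  T[0,:] = [+0.0000 +0.1000 +0.6000 +0.5000 -0.1000]
  T[1,:] = [+0.0000 -0.0136 -0.1955 +0.0682 +0.0818]
  T[2,:] = [+0.0000 -0.0225 -0.1494 -0.0123 -0.0106]
  T[3,:] = [+0.0000 -0.0269 -0.2039 -0.1295 -0.0355]
  T[4,:] = [+0.0000 -0.0295 -0.1729 -0.1593 +0.0247]
|roots of det(T-λI)|: 0.1914, 0.1454, 0.0414, 0.0274, 0.0000.
ρ = 0.1914; 0.1914 < 1 ⇒ converges.

yes, ρ = 0.1914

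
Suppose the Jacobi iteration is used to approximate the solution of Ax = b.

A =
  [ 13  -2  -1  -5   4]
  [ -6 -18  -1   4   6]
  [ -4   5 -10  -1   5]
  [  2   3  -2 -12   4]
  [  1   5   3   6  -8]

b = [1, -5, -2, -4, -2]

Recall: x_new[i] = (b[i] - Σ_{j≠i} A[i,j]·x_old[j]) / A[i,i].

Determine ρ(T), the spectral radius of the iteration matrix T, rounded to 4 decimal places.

0.8500

Split A = D + L + U, D = diag(13, -18, -10, -12, -8).
Jacobi: T = -D⁻¹(L+U), T[2,3] = -(-1)/(-10) = -0.1000; T[2,2] = 0.
  T[0,:] = [+0.0000, +0.1538, +0.0769, +0.3846, -0.3077]
  T[1,:] = [-0.3333, +0.0000, -0.0556, +0.2222, +0.3333]
  T[2,:] = [-0.4000, +0.5000, +0.0000, -0.1000, +0.5000]
  T[3,:] = [+0.1667, +0.2500, -0.1667, +0.0000, +0.3333]
  T[4,:] = [+0.1250, +0.6250, +0.3750, +0.7500, +0.0000]
|roots of det(T-λI)|: 0.8500, 0.6479, 0.3727, 0.3727, 0.3365.
ρ = 0.8500; 0.8500 < 1: convergent.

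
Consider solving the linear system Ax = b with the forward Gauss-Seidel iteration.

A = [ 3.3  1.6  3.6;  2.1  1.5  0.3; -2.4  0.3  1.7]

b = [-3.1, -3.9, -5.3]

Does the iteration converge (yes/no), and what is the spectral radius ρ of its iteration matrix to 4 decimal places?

A = D + L + U where D = diag(3.3, 1.5, 1.7).
T_GS = -(D+L)⁻¹U: row 0 first, T[0,2] = -(3.6)/(3.3) = -1.0909; later rows by forward substitution.
  T[0,:] = [+0.0000 -0.4848 -1.0909]
  T[1,:] = [+0.0000 +0.6788 +1.3273]
  T[2,:] = [+0.0000 -0.8043 -1.7743]
|roots of det(T-λI)|: 1.2088, 0.1133, 0.0000.
ρ = 1.2088; 1.2088 > 1 ⇒ diverges.

no, ρ = 1.2088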